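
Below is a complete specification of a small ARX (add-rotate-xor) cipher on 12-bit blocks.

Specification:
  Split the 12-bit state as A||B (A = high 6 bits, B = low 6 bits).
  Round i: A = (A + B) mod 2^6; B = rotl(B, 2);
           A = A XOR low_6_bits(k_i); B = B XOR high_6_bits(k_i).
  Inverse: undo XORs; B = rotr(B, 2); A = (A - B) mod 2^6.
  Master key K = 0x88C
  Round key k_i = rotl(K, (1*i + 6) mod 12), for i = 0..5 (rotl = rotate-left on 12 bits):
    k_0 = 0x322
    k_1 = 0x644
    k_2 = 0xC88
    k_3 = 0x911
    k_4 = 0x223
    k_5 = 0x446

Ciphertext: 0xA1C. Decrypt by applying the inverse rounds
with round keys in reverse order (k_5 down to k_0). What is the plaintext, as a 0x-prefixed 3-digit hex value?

0x970

s_0 = ciphertext = 0xA1C
s_1 = InvRound(s_0, k_5) = 0x6D3
s_2 = InvRound(s_1, k_4) = 0x0B6
s_3 = InvRound(s_2, k_3) = 0xBE4
s_4 = InvRound(s_3, k_2) = 0x0A5
s_5 = InvRound(s_4, k_1) = 0xDCF
s_6 = InvRound(s_5, k_0) = 0x970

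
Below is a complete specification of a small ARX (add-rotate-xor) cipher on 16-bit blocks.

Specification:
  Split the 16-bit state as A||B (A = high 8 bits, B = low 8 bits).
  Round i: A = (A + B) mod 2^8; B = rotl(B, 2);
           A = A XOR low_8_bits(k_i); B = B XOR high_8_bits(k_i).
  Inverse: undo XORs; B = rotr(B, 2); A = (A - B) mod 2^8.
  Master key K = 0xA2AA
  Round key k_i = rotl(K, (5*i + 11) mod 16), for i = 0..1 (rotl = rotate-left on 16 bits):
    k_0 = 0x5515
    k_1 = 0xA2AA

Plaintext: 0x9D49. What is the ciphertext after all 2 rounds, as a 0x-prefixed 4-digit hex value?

s_0 = plaintext = 0x9D49
s_1 = Round(s_0, k_0) = 0xF370
s_2 = Round(s_1, k_1) = 0xC963

0xC963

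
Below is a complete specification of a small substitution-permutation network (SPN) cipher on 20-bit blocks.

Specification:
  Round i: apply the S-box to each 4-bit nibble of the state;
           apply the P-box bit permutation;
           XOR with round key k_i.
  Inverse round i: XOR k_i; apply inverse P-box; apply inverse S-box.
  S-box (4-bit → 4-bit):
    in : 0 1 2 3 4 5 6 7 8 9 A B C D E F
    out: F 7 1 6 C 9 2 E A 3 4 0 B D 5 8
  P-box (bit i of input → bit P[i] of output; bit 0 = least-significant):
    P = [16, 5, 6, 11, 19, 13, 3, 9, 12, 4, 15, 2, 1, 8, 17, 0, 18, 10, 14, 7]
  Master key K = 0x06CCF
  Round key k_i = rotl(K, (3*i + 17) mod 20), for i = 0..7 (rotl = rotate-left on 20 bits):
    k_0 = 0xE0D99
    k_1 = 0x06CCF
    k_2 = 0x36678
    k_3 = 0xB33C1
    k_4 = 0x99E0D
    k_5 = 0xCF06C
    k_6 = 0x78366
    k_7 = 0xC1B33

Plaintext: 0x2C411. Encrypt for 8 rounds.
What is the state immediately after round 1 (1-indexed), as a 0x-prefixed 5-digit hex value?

s_0 = plaintext = 0x2C411
s_1 = Round(s_0, k_0) = 0x3ACF6
s_2 = Round(s_1, k_1) = 0x23AFB
s_3 = Round(s_2, k_2) = 0x5E578
s_4 = Round(s_3, k_3) = 0xD096F
s_5 = Round(s_4, k_4) = 0xFE79E
s_6 = Round(s_5, k_5) = 0x750BA
s_7 = Round(s_6, k_6) = 0x757B1
s_8 = Round(s_7, k_7) = 0xDDFC4

0x3ACF6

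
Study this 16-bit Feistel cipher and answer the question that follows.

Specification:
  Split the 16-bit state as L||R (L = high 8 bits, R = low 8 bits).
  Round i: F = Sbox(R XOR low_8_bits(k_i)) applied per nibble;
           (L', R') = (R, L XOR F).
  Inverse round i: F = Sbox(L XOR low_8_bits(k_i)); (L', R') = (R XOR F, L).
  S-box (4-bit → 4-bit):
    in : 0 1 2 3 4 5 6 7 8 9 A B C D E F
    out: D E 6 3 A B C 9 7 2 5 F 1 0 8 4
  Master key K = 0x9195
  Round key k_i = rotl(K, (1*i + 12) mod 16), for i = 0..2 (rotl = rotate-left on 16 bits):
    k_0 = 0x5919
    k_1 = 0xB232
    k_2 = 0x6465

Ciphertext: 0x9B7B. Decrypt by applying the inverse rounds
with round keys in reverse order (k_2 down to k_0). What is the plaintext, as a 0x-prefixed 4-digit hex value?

0x8245

s_0 = ciphertext = 0x9B7B
s_1 = InvRound(s_0, k_2) = 0x339B
s_2 = InvRound(s_1, k_1) = 0x4533
s_3 = InvRound(s_2, k_0) = 0x8245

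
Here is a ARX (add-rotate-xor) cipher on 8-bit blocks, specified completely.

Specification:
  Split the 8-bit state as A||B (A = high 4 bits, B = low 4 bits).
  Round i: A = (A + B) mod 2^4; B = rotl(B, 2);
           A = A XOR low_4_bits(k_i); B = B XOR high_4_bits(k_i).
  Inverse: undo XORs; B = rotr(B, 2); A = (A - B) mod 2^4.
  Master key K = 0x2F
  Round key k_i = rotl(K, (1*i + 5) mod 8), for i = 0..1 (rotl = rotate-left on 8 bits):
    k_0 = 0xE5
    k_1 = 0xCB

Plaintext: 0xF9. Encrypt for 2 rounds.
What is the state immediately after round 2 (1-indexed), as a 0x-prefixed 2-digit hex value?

s_0 = plaintext = 0xF9
s_1 = Round(s_0, k_0) = 0xD8
s_2 = Round(s_1, k_1) = 0xEE

0xEE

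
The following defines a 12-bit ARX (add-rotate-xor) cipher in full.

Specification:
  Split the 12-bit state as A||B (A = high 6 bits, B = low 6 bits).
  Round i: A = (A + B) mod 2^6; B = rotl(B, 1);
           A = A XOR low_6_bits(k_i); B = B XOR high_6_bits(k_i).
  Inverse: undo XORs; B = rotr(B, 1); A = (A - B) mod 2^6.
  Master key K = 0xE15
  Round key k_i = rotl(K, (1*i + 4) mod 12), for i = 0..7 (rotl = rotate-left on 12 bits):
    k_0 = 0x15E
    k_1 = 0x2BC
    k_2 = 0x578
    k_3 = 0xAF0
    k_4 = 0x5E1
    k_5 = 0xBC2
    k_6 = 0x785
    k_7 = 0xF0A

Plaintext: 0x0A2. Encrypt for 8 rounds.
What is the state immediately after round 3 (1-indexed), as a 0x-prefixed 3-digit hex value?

0xA01

s_0 = plaintext = 0x0A2
s_1 = Round(s_0, k_0) = 0xE80
s_2 = Round(s_1, k_1) = 0x18A
s_3 = Round(s_2, k_2) = 0xA01
s_4 = Round(s_3, k_3) = 0x669
s_5 = Round(s_4, k_4) = 0x8C4
s_6 = Round(s_5, k_5) = 0x967
s_7 = Round(s_6, k_6) = 0x251
s_8 = Round(s_7, k_7) = 0x41E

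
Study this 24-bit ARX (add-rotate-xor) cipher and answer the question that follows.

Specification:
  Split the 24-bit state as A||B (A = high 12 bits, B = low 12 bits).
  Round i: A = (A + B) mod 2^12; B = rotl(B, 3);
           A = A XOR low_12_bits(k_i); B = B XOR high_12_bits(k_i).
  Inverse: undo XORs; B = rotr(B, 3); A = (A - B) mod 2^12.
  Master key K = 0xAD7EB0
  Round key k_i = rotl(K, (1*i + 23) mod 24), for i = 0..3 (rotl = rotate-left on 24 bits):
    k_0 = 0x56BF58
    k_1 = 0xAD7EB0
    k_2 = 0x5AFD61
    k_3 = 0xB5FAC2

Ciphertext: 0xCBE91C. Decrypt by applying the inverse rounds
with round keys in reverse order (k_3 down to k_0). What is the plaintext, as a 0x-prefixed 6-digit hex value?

s_0 = ciphertext = 0xCBE91C
s_1 = InvRound(s_0, k_3) = 0x034648
s_2 = InvRound(s_1, k_2) = 0xED9E7C
s_3 = InvRound(s_2, k_1) = 0x9D4695
s_4 = InvRound(s_3, k_0) = 0xA0DC7F

0xA0DC7F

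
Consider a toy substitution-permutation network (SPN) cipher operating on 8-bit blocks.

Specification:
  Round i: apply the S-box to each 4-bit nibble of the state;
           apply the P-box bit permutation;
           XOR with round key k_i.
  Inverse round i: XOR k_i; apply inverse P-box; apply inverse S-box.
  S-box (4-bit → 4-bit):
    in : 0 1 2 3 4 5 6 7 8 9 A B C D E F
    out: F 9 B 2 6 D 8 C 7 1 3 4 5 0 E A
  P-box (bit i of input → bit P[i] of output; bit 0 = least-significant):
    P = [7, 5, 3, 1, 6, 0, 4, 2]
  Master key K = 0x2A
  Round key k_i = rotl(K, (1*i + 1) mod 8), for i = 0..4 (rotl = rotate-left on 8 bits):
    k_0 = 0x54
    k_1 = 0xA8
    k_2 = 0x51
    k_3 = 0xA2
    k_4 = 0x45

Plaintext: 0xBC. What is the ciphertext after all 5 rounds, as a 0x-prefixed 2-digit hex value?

0x8F

s_0 = plaintext = 0xBC
s_1 = Round(s_0, k_0) = 0xCC
s_2 = Round(s_1, k_1) = 0x70
s_3 = Round(s_2, k_2) = 0xEF
s_4 = Round(s_3, k_3) = 0x95
s_5 = Round(s_4, k_4) = 0x8F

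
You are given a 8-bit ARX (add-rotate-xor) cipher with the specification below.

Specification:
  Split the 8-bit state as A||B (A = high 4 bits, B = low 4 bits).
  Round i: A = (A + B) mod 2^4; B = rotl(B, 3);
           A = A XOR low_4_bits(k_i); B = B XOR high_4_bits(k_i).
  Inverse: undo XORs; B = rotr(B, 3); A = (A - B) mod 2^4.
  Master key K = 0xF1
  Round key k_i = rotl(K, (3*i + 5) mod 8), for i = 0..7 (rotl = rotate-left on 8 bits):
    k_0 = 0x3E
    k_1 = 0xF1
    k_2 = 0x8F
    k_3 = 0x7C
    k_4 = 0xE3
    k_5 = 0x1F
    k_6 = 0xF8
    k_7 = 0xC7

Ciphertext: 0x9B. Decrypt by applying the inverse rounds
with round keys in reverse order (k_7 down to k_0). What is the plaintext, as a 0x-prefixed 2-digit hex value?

0x2B

s_0 = ciphertext = 0x9B
s_1 = InvRound(s_0, k_7) = 0x0E
s_2 = InvRound(s_1, k_6) = 0x62
s_3 = InvRound(s_2, k_5) = 0x36
s_4 = InvRound(s_3, k_4) = 0xF1
s_5 = InvRound(s_4, k_3) = 0x7C
s_6 = InvRound(s_5, k_2) = 0x08
s_7 = InvRound(s_6, k_1) = 0x3E
s_8 = InvRound(s_7, k_0) = 0x2B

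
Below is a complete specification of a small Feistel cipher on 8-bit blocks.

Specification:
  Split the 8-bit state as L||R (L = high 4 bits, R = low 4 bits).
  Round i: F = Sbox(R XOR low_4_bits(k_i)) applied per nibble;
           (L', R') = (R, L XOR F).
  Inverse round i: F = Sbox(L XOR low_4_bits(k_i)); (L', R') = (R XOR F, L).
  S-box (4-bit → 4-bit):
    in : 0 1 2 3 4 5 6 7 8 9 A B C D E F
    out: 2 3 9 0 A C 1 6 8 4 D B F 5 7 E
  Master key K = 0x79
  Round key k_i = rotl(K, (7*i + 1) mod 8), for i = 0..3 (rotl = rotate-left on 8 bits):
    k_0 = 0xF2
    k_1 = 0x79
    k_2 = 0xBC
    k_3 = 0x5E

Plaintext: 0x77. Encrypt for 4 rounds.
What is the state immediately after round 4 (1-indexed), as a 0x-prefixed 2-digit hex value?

s_0 = plaintext = 0x77
s_1 = Round(s_0, k_0) = 0x7B
s_2 = Round(s_1, k_1) = 0xBE
s_3 = Round(s_2, k_2) = 0xE2
s_4 = Round(s_3, k_3) = 0x21

0x21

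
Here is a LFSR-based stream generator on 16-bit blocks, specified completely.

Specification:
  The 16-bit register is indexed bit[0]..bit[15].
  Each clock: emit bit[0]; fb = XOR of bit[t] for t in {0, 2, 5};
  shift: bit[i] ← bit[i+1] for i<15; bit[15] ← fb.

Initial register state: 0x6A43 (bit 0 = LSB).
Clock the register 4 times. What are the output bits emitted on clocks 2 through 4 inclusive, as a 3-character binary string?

100

reg_0 = 0x6A43
clock 1: out=1, reg = 0xB521
clock 2: out=1, reg = 0x5A90
clock 3: out=0, reg = 0x2D48
clock 4: out=0, reg = 0x16A4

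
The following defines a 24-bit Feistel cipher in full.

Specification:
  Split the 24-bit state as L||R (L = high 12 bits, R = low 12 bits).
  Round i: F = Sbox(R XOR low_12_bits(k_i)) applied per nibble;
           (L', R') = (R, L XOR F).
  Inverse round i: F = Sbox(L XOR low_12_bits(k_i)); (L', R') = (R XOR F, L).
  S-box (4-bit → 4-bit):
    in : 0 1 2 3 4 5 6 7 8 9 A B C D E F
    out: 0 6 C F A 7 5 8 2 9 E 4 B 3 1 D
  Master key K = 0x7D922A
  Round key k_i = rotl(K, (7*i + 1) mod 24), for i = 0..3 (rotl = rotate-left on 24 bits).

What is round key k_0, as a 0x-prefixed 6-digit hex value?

0xFB2454

K = 0x7D922A
k_0 = rotl(K, (7*0+1) mod 24) = rotl(K, 1) = 0xFB2454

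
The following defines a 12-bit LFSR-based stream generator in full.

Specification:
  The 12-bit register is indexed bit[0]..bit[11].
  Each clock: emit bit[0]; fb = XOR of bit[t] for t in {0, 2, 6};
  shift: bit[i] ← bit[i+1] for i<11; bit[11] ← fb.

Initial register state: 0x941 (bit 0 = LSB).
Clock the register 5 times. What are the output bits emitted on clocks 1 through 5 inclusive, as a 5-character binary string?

10000

reg_0 = 0x941
clock 1: out=1, reg = 0x4A0
clock 2: out=0, reg = 0x250
clock 3: out=0, reg = 0x928
clock 4: out=0, reg = 0x494
clock 5: out=0, reg = 0xA4A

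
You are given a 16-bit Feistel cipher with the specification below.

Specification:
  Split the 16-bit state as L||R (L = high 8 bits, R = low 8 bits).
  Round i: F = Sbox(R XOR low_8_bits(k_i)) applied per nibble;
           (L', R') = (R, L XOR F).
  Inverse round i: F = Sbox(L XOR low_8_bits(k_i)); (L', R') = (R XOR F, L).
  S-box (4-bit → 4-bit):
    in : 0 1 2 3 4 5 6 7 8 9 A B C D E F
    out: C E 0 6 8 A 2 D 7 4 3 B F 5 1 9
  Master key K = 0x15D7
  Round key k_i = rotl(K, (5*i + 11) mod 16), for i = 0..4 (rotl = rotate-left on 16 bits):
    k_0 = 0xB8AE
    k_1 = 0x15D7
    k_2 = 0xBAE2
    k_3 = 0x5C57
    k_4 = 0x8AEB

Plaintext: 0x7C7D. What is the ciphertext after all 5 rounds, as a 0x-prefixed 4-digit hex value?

0x5959

s_0 = plaintext = 0x7C7D
s_1 = Round(s_0, k_0) = 0x7D2A
s_2 = Round(s_1, k_1) = 0x2AE8
s_3 = Round(s_2, k_2) = 0xE8E9
s_4 = Round(s_3, k_3) = 0xE959
s_5 = Round(s_4, k_4) = 0x5959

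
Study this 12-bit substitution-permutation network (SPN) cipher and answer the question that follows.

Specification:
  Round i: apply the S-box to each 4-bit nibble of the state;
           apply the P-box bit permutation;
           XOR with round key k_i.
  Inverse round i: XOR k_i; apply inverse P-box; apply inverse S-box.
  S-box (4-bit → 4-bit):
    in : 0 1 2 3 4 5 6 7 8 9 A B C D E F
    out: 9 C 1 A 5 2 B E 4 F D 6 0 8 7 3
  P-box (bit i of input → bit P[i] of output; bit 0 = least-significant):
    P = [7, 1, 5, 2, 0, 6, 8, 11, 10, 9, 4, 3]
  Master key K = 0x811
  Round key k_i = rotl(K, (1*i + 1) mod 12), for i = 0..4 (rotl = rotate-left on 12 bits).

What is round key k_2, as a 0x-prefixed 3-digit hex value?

0x08C

K = 0x811
k_0 = rotl(K, (1*0+1) mod 12) = rotl(K, 1) = 0x023
k_1 = rotl(K, (1*1+1) mod 12) = rotl(K, 2) = 0x046
k_2 = rotl(K, (1*2+1) mod 12) = rotl(K, 3) = 0x08C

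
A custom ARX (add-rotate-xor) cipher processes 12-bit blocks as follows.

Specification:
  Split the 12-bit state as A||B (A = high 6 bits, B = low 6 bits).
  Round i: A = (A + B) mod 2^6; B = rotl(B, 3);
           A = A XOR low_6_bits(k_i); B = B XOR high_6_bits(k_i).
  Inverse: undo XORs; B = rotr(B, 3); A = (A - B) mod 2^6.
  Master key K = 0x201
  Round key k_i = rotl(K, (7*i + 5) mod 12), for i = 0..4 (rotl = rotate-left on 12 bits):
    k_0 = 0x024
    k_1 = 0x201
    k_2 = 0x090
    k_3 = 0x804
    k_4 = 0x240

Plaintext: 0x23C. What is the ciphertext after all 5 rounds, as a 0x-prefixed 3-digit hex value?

s_0 = plaintext = 0x23C
s_1 = Round(s_0, k_0) = 0x827
s_2 = Round(s_1, k_1) = 0x1B4
s_3 = Round(s_2, k_2) = 0xAA4
s_4 = Round(s_3, k_3) = 0x284
s_5 = Round(s_4, k_4) = 0x3A9

0x3A9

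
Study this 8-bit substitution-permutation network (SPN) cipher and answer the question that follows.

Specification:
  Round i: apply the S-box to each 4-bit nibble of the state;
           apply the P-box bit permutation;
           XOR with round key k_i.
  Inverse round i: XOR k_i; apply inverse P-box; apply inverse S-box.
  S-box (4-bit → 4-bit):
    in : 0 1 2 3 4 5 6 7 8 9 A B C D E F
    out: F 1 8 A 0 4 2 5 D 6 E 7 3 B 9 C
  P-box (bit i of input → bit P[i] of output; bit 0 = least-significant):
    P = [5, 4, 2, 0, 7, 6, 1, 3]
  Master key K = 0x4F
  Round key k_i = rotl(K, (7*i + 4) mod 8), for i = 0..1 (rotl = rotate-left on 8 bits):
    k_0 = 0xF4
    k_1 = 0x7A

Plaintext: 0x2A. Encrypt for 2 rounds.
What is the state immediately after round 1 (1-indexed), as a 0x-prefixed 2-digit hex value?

s_0 = plaintext = 0x2A
s_1 = Round(s_0, k_0) = 0xE9
s_2 = Round(s_1, k_1) = 0xE6

0xE9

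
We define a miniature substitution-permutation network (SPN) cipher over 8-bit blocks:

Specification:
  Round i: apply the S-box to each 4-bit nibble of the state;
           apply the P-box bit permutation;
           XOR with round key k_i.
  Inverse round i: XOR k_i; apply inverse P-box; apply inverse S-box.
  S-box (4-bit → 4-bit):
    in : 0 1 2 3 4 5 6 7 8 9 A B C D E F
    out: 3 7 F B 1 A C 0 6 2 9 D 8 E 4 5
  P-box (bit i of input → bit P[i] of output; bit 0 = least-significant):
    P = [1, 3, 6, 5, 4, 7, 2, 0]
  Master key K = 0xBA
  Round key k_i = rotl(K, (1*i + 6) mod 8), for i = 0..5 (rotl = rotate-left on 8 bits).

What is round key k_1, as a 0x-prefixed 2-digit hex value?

K = 0xBA
k_0 = rotl(K, (1*0+6) mod 8) = rotl(K, 6) = 0xAE
k_1 = rotl(K, (1*1+6) mod 8) = rotl(K, 7) = 0x5D

0x5D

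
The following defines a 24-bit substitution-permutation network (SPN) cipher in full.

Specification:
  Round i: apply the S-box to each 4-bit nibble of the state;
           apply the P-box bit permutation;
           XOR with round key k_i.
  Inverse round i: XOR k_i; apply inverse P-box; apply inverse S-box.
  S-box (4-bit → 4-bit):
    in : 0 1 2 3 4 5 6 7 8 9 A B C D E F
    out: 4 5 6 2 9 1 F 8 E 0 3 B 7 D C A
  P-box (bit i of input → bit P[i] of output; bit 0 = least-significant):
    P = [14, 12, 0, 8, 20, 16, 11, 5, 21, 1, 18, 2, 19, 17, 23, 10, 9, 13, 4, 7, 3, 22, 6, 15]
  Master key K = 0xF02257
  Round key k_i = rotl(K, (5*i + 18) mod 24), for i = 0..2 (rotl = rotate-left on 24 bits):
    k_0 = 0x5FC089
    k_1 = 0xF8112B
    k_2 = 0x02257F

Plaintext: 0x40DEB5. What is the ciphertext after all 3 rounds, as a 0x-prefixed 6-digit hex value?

0x36203F

s_0 = plaintext = 0x40DEB5
s_1 = Round(s_0, k_0) = 0xC204B5
s_2 = Round(s_1, k_1) = 0x097157
s_3 = Round(s_2, k_2) = 0x36203F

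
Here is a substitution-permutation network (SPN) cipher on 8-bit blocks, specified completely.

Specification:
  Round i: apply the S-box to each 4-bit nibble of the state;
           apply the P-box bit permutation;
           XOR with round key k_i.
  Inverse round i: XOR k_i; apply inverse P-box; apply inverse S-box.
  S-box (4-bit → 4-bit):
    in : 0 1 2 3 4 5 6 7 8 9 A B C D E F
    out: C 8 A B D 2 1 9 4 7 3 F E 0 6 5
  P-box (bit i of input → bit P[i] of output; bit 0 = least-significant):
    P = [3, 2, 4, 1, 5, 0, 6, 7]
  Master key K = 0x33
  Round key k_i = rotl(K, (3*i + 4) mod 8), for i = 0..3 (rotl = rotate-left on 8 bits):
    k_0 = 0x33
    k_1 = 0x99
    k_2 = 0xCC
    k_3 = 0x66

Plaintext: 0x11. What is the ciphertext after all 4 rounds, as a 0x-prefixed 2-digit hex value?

0x54

s_0 = plaintext = 0x11
s_1 = Round(s_0, k_0) = 0xB1
s_2 = Round(s_1, k_1) = 0x7A
s_3 = Round(s_2, k_2) = 0x60
s_4 = Round(s_3, k_3) = 0x54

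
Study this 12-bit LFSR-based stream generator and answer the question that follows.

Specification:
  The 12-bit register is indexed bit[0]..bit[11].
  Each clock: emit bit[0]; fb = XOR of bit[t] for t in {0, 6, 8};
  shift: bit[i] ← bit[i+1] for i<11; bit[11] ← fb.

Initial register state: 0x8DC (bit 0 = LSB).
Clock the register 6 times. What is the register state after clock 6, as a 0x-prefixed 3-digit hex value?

reg_0 = 0x8DC
clock 1: out=0, reg = 0xC6E
clock 2: out=0, reg = 0xE37
clock 3: out=1, reg = 0xF1B
clock 4: out=1, reg = 0x78D
clock 5: out=1, reg = 0x3C6
clock 6: out=0, reg = 0x1E3

0x1E3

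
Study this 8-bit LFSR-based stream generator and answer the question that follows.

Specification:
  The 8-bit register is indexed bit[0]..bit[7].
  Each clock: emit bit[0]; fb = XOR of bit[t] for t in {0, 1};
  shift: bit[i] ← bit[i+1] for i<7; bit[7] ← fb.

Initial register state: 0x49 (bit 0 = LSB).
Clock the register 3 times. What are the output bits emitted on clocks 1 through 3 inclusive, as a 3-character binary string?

reg_0 = 0x49
clock 1: out=1, reg = 0xA4
clock 2: out=0, reg = 0x52
clock 3: out=0, reg = 0xA9

100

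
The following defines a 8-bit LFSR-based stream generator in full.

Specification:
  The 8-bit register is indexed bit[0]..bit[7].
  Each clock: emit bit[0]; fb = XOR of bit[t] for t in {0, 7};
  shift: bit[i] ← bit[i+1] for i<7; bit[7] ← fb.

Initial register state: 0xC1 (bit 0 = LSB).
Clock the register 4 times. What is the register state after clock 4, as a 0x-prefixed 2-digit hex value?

0x0C

reg_0 = 0xC1
clock 1: out=1, reg = 0x60
clock 2: out=0, reg = 0x30
clock 3: out=0, reg = 0x18
clock 4: out=0, reg = 0x0C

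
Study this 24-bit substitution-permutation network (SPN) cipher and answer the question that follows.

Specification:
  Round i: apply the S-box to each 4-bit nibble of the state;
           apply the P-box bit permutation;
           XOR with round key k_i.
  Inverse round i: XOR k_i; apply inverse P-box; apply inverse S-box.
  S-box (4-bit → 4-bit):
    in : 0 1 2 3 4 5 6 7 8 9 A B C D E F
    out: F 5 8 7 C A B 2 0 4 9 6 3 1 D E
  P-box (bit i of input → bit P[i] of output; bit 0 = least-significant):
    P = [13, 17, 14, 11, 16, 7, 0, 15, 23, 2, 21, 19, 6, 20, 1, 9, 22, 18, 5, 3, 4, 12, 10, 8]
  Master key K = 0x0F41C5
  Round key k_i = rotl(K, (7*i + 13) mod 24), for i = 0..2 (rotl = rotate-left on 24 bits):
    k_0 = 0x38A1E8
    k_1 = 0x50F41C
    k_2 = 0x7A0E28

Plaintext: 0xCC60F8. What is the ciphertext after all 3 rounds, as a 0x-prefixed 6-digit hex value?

0x01EB59

s_0 = plaintext = 0xCC60F8
s_1 = Round(s_0, k_0) = 0xC4333D
s_2 = Round(s_1, k_1) = 0xE1C4E3
s_3 = Round(s_2, k_2) = 0x01EB59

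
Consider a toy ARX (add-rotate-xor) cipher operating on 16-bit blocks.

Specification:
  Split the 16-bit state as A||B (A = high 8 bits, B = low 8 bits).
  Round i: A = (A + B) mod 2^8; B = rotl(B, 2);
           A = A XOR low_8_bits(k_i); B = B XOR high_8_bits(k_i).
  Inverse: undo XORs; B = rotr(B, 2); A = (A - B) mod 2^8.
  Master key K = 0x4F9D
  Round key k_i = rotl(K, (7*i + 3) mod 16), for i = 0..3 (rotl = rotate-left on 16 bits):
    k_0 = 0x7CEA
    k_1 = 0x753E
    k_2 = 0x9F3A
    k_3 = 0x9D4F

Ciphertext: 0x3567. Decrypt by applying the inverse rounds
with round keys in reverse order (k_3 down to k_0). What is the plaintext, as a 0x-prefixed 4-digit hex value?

s_0 = ciphertext = 0x3567
s_1 = InvRound(s_0, k_3) = 0xBCBE
s_2 = InvRound(s_1, k_2) = 0x3E48
s_3 = InvRound(s_2, k_1) = 0xB14F
s_4 = InvRound(s_3, k_0) = 0x8FCC

0x8FCC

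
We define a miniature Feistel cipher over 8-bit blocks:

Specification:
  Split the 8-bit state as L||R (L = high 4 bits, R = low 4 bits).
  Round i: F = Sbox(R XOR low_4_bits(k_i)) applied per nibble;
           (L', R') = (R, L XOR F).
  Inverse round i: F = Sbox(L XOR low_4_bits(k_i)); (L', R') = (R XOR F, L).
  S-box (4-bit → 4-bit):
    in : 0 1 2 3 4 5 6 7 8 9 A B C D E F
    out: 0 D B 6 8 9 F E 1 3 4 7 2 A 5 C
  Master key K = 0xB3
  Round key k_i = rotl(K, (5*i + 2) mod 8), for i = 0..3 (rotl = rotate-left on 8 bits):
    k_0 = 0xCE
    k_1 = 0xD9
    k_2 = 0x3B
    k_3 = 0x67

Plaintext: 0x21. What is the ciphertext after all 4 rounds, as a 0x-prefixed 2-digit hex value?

0x62

s_0 = plaintext = 0x21
s_1 = Round(s_0, k_0) = 0x1E
s_2 = Round(s_1, k_1) = 0xEF
s_3 = Round(s_2, k_2) = 0xF6
s_4 = Round(s_3, k_3) = 0x62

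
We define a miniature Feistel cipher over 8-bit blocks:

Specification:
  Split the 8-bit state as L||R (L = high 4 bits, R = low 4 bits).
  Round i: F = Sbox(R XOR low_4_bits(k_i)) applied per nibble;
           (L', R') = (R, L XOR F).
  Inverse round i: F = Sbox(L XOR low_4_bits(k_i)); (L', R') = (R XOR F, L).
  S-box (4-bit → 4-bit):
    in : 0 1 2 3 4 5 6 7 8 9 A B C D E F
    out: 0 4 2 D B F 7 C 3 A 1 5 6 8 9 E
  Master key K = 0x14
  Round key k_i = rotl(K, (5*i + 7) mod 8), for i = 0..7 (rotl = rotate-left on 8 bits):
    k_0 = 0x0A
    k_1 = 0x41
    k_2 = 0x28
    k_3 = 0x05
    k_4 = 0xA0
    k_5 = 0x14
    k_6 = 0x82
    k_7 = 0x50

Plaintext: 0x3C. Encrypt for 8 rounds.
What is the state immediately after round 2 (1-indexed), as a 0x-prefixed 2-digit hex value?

0x43

s_0 = plaintext = 0x3C
s_1 = Round(s_0, k_0) = 0xC4
s_2 = Round(s_1, k_1) = 0x43
s_3 = Round(s_2, k_2) = 0x31
s_4 = Round(s_3, k_3) = 0x18
s_5 = Round(s_4, k_4) = 0x82
s_6 = Round(s_5, k_5) = 0x2F
s_7 = Round(s_6, k_6) = 0xFA
s_8 = Round(s_7, k_7) = 0xAE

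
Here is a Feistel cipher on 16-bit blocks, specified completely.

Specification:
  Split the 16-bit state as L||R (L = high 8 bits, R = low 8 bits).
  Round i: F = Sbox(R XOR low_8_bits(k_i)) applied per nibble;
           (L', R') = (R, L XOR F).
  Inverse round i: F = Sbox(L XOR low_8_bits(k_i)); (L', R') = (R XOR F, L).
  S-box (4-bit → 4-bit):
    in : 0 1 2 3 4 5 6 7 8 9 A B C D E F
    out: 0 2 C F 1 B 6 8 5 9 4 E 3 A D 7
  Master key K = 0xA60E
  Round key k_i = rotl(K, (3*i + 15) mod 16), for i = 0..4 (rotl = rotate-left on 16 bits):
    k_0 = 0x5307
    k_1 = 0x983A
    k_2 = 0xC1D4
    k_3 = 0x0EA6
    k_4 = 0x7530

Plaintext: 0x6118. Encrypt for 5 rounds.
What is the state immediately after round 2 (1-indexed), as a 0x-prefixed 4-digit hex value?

0x469B

s_0 = plaintext = 0x6118
s_1 = Round(s_0, k_0) = 0x1846
s_2 = Round(s_1, k_1) = 0x469B
s_3 = Round(s_2, k_2) = 0x9B51
s_4 = Round(s_3, k_3) = 0x51E3
s_5 = Round(s_4, k_4) = 0xE3FE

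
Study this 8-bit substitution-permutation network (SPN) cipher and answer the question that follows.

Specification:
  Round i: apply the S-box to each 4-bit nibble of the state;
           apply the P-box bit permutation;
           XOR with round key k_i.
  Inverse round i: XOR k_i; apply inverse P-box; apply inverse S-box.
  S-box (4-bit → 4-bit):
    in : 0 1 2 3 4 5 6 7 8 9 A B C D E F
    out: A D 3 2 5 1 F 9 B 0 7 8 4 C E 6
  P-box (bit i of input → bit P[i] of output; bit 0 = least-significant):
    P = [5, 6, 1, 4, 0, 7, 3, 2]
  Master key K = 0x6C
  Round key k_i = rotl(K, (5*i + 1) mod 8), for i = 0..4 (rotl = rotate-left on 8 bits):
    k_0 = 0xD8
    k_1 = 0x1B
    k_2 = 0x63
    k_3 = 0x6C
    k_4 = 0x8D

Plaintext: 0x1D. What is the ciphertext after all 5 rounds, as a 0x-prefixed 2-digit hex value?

s_0 = plaintext = 0x1D
s_1 = Round(s_0, k_0) = 0xC7
s_2 = Round(s_1, k_1) = 0x23
s_3 = Round(s_2, k_2) = 0xA2
s_4 = Round(s_3, k_3) = 0x85
s_5 = Round(s_4, k_4) = 0x28

0x28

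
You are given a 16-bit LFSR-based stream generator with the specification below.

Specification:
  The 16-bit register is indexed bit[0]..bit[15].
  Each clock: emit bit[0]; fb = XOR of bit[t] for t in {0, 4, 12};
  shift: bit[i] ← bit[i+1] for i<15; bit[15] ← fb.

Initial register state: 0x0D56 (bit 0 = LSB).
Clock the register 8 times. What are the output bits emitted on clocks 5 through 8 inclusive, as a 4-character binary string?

1010

reg_0 = 0x0D56
clock 1: out=0, reg = 0x86AB
clock 2: out=1, reg = 0xC355
clock 3: out=1, reg = 0x61AA
clock 4: out=0, reg = 0x30D5
clock 5: out=1, reg = 0x986A
clock 6: out=0, reg = 0xCC35
clock 7: out=1, reg = 0x661A
clock 8: out=0, reg = 0xB30D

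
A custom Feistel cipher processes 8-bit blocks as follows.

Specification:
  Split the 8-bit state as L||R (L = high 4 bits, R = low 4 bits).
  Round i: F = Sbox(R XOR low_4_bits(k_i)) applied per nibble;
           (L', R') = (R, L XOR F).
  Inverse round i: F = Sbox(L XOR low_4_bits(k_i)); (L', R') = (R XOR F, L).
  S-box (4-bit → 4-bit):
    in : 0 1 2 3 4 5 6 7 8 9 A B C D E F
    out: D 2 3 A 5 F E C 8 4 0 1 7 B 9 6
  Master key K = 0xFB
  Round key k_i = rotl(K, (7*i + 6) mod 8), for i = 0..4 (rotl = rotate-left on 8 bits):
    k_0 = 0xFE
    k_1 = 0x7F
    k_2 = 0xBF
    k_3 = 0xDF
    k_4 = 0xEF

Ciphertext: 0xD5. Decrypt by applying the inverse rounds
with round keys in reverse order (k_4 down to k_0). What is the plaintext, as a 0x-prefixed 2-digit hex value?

s_0 = ciphertext = 0xD5
s_1 = InvRound(s_0, k_4) = 0x6D
s_2 = InvRound(s_1, k_3) = 0x96
s_3 = InvRound(s_2, k_2) = 0x89
s_4 = InvRound(s_3, k_1) = 0x58
s_5 = InvRound(s_4, k_0) = 0x95

0x95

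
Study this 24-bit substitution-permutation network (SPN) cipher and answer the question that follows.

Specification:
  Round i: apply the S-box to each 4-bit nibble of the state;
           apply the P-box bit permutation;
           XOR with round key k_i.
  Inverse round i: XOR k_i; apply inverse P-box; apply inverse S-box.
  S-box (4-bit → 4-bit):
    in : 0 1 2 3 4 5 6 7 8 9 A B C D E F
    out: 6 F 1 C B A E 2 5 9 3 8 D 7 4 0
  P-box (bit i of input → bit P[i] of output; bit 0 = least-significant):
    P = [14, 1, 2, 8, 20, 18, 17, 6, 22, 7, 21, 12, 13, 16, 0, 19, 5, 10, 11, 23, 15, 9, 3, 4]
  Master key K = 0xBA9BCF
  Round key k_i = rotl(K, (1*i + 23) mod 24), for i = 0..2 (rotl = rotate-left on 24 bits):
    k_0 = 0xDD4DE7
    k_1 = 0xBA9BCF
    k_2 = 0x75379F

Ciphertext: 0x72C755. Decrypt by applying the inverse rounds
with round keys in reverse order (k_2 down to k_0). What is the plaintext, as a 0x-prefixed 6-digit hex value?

0xD3E3BB

s_0 = ciphertext = 0x72C755
s_1 = InvRound(s_0, k_2) = 0x8FA56A
s_2 = InvRound(s_1, k_1) = 0x7DD6AE
s_3 = InvRound(s_2, k_0) = 0xD3E3BB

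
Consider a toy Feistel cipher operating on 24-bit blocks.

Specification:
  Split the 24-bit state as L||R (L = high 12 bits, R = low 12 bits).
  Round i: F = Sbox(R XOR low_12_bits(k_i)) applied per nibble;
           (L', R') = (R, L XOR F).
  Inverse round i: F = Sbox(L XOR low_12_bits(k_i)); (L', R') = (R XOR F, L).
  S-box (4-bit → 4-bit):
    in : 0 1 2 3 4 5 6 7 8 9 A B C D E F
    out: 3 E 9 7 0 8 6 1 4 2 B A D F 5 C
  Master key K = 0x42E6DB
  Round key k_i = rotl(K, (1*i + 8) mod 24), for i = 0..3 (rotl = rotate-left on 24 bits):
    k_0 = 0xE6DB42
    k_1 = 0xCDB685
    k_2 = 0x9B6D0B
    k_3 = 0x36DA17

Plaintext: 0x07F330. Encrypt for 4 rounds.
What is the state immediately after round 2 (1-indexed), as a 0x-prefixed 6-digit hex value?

s_0 = plaintext = 0x07F330
s_1 = Round(s_0, k_0) = 0x330466
s_2 = Round(s_1, k_1) = 0x466A67
s_3 = Round(s_2, k_2) = 0xA6750B
s_4 = Round(s_3, k_3) = 0x50B68A

0x466A67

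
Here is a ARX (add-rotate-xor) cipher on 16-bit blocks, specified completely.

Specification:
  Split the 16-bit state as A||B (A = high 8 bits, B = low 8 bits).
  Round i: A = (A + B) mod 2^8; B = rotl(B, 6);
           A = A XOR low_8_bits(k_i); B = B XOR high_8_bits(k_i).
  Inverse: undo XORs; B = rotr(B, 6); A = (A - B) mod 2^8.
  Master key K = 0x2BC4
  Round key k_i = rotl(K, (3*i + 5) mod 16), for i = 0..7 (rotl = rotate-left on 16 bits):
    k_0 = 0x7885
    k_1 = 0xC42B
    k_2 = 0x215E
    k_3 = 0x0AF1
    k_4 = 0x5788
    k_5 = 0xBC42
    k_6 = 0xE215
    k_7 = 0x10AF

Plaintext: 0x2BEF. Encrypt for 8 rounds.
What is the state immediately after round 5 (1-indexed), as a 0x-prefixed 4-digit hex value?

0xE257

s_0 = plaintext = 0x2BEF
s_1 = Round(s_0, k_0) = 0x9F83
s_2 = Round(s_1, k_1) = 0x0924
s_3 = Round(s_2, k_2) = 0x7328
s_4 = Round(s_3, k_3) = 0x6A00
s_5 = Round(s_4, k_4) = 0xE257
s_6 = Round(s_5, k_5) = 0x7B69
s_7 = Round(s_6, k_6) = 0xF1B8
s_8 = Round(s_7, k_7) = 0x063E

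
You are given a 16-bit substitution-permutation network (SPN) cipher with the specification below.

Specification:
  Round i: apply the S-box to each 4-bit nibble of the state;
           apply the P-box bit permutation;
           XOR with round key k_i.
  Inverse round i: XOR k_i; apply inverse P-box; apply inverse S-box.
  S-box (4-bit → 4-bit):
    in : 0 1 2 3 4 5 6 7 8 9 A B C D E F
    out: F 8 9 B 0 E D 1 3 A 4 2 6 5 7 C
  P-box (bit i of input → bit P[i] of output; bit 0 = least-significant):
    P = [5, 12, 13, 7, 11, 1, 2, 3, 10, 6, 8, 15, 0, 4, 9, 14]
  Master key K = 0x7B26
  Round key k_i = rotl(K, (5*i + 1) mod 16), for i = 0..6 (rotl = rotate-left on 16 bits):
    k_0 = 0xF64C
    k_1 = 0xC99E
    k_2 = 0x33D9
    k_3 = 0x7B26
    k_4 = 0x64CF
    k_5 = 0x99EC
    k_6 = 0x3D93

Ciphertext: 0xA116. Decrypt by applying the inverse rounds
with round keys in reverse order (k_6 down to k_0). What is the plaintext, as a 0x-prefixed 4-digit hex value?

s_0 = ciphertext = 0xA116
s_1 = InvRound(s_0, k_6) = 0x72D9
s_2 = InvRound(s_1, k_5) = 0x0FDD
s_3 = InvRound(s_2, k_4) = 0x5A8A
s_4 = InvRound(s_3, k_3) = 0x4AF6
s_5 = InvRound(s_4, k_2) = 0x2A0E
s_6 = InvRound(s_5, k_1) = 0x5F4F
s_7 = InvRound(s_6, k_0) = 0x7F8A

0x7F8A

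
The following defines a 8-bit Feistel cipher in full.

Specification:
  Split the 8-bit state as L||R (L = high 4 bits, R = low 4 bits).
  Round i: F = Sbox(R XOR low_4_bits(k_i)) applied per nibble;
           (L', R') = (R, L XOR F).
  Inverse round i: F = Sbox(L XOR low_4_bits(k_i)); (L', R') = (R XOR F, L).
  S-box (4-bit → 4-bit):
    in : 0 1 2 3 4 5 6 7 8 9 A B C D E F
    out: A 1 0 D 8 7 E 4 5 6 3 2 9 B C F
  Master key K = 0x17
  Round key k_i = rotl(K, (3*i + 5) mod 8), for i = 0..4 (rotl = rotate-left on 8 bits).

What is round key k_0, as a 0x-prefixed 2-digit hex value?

K = 0x17
k_0 = rotl(K, (3*0+5) mod 8) = rotl(K, 5) = 0xE2

0xE2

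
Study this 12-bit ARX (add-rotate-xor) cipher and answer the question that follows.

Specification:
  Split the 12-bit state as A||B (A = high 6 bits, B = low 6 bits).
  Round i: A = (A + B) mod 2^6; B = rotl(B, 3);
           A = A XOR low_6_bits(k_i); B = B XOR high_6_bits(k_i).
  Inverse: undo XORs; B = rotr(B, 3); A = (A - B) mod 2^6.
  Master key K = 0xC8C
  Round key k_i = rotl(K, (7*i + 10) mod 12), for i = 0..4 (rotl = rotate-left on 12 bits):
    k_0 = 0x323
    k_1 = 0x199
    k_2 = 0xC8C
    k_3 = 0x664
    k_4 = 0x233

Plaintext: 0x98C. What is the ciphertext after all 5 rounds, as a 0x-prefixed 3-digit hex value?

0xFAC

s_0 = plaintext = 0x98C
s_1 = Round(s_0, k_0) = 0x46D
s_2 = Round(s_1, k_1) = 0x9EB
s_3 = Round(s_2, k_2) = 0x7AF
s_4 = Round(s_3, k_3) = 0xA64
s_5 = Round(s_4, k_4) = 0xFAC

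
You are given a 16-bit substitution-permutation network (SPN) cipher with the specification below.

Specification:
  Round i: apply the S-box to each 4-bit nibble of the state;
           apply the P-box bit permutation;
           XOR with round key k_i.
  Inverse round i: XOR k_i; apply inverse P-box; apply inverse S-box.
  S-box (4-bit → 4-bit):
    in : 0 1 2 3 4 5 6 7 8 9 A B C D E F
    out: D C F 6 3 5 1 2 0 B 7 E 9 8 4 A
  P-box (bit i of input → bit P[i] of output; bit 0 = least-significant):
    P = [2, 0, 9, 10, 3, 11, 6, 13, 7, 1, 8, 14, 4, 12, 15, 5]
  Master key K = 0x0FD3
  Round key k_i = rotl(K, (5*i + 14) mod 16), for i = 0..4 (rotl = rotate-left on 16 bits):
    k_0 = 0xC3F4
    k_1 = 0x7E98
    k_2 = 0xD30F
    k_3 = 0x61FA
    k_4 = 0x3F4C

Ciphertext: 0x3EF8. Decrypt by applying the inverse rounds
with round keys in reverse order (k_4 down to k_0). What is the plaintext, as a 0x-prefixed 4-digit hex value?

0xFA67

s_0 = ciphertext = 0x3EF8
s_1 = InvRound(s_0, k_4) = 0xC586
s_2 = InvRound(s_1, k_3) = 0x080C
s_3 = InvRound(s_2, k_2) = 0x3B73
s_4 = InvRound(s_3, k_1) = 0xD25F
s_5 = InvRound(s_4, k_0) = 0xFA67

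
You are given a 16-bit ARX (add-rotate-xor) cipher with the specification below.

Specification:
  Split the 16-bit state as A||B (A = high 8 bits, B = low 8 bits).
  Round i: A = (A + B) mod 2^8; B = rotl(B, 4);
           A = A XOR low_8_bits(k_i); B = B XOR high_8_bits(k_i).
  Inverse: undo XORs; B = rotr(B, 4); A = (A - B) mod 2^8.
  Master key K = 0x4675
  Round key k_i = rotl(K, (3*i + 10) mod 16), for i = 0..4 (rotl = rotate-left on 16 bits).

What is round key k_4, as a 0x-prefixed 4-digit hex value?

K = 0x4675
k_0 = rotl(K, (3*0+10) mod 16) = rotl(K, 10) = 0xD519
k_1 = rotl(K, (3*1+10) mod 16) = rotl(K, 13) = 0xA8CE
k_2 = rotl(K, (3*2+10) mod 16) = rotl(K, 0) = 0x4675
k_3 = rotl(K, (3*3+10) mod 16) = rotl(K, 3) = 0x33AA
k_4 = rotl(K, (3*4+10) mod 16) = rotl(K, 6) = 0x9D51

0x9D51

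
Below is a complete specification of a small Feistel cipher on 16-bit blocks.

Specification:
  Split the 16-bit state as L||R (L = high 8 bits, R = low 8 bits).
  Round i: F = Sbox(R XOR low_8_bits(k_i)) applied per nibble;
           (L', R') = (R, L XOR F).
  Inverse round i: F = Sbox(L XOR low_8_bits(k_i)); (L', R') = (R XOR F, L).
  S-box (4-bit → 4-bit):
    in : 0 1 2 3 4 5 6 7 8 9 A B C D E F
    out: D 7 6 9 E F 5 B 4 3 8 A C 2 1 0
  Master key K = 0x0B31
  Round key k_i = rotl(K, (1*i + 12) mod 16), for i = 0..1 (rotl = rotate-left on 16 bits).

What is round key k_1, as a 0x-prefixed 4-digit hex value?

K = 0x0B31
k_0 = rotl(K, (1*0+12) mod 16) = rotl(K, 12) = 0x10B3
k_1 = rotl(K, (1*1+12) mod 16) = rotl(K, 13) = 0x2166

0x2166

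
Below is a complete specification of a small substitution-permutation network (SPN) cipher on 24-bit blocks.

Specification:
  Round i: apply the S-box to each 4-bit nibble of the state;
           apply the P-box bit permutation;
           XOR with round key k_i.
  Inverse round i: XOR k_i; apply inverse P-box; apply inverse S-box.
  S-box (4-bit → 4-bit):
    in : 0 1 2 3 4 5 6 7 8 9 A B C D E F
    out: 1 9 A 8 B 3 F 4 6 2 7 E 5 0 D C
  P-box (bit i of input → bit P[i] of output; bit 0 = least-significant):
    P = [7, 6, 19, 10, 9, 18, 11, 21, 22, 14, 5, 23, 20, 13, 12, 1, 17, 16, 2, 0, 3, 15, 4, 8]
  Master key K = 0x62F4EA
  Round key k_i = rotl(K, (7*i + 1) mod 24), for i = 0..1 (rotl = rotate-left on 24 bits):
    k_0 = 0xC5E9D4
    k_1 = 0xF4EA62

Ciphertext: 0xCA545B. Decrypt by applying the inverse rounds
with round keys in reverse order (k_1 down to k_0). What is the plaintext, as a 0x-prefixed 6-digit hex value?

s_0 = ciphertext = 0xCA545B
s_1 = InvRound(s_0, k_1) = 0xA1A76F
s_2 = InvRound(s_1, k_0) = 0xC33A61

0xC33A61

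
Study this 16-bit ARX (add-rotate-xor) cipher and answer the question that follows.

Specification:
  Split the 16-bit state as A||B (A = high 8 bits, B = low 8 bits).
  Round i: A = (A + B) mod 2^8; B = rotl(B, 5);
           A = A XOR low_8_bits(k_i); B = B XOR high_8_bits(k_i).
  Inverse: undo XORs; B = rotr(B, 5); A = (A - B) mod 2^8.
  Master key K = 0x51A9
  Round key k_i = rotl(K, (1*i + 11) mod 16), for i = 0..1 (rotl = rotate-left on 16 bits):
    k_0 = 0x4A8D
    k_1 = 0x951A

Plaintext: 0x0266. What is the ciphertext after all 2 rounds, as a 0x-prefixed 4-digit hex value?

s_0 = plaintext = 0x0266
s_1 = Round(s_0, k_0) = 0xE586
s_2 = Round(s_1, k_1) = 0x7145

0x7145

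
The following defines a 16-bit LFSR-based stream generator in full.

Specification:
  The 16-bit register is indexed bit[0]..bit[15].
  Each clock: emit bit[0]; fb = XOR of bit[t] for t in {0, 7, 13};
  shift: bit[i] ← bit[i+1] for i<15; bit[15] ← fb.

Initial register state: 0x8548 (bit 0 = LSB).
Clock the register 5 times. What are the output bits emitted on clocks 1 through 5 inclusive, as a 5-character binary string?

00010

reg_0 = 0x8548
clock 1: out=0, reg = 0x42A4
clock 2: out=0, reg = 0xA152
clock 3: out=0, reg = 0xD0A9
clock 4: out=1, reg = 0x6854
clock 5: out=0, reg = 0xB42A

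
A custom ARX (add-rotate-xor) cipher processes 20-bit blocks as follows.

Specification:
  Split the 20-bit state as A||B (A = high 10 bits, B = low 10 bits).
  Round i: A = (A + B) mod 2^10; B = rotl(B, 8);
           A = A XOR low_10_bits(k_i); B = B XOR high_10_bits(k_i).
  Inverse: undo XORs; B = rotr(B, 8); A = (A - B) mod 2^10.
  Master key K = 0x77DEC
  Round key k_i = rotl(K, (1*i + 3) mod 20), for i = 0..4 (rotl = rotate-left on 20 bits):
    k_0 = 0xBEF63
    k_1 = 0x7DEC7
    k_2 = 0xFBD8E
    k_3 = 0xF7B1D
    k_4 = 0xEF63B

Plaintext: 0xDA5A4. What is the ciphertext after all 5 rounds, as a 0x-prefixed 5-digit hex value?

s_0 = plaintext = 0xDA5A4
s_1 = Round(s_0, k_0) = 0x9BA92
s_2 = Round(s_1, k_1) = 0xF1F53
s_3 = Round(s_2, k_2) = 0xA503B
s_4 = Round(s_3, k_3) = 0x748D0
s_5 = Round(s_4, k_4) = 0x26789

0x26789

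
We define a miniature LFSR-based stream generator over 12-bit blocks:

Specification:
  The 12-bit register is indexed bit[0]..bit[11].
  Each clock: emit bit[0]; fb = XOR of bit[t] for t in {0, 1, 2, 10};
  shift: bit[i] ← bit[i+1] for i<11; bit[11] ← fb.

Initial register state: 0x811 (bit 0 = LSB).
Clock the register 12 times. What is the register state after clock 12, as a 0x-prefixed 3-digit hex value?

reg_0 = 0x811
clock 1: out=1, reg = 0xC08
clock 2: out=0, reg = 0xE04
clock 3: out=0, reg = 0x702
clock 4: out=0, reg = 0x381
clock 5: out=1, reg = 0x9C0
clock 6: out=0, reg = 0x4E0
clock 7: out=0, reg = 0xA70
clock 8: out=0, reg = 0x538
clock 9: out=0, reg = 0xA9C
clock 10: out=0, reg = 0xD4E
clock 11: out=0, reg = 0xEA7
clock 12: out=1, reg = 0x753

0x753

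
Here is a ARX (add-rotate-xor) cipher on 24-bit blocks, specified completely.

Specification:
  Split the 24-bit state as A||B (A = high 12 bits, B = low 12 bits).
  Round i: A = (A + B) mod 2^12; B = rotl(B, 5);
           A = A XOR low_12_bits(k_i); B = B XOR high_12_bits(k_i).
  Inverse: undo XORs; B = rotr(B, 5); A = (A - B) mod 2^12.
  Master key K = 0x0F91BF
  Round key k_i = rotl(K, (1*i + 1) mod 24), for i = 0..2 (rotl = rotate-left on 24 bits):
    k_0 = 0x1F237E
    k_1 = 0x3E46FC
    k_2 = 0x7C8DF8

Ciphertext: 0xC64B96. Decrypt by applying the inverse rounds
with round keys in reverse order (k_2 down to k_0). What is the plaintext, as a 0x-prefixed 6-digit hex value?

s_0 = ciphertext = 0xC64B96
s_1 = InvRound(s_0, k_2) = 0x23AF62
s_2 = InvRound(s_1, k_1) = 0x162364
s_3 = InvRound(s_2, k_0) = 0x708B14

0x708B14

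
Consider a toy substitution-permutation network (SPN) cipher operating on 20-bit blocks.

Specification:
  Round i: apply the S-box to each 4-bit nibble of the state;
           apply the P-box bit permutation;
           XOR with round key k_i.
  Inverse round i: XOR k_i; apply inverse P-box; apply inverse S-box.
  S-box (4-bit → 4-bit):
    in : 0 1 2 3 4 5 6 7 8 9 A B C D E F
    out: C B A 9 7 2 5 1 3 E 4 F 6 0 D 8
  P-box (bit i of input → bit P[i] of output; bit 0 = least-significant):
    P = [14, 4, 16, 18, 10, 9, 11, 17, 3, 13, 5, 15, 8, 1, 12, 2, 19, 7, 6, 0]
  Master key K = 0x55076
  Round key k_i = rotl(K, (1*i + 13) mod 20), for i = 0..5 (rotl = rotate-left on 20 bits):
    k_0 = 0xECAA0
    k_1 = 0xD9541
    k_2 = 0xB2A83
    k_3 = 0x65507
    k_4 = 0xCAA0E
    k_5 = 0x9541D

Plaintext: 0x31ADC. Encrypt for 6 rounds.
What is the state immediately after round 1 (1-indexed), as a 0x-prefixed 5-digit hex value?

s_0 = plaintext = 0x31ADC
s_1 = Round(s_0, k_0) = 0x7CB97
s_2 = Round(s_1, k_1) = 0x76F6B
s_3 = Round(s_2, k_2) = 0x6F793
s_4 = Round(s_3, k_3) = 0x81F4B
s_5 = Round(s_4, k_4) = 0x16598
s_6 = Round(s_5, k_5) = 0x32F8C

0x7CB97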